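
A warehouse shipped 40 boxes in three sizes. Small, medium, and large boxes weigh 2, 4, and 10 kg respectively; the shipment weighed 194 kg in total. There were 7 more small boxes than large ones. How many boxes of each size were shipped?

Let s = small boxes, m = medium boxes, l = large boxes.
  s + l + m = 40
  2s + 4m + 10l = 194
  s - l = 7
Row-reduce the augmented matrix:
R2 ← R2 − 2·R1.
R3 ← R3 − 1·R1.
R2 ← R2 / (2).
R1 ← R1 − 1·R2.
R3 ← R3 + 1·R2.
R3 ← R3 / (2).
R1 ← R1 + 3·R3.
R2 ← R2 − 4·R3.
Reading off the reduced rows gives s = 19, m = 9, l = 12.

small boxes: 19, medium boxes: 9, large boxes: 12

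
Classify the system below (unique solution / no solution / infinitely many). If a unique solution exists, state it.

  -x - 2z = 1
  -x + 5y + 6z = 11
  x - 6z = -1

x = -1, y = 2, z = 0

Row-reduce the augmented matrix:
R1 ← R1 / (-1).
R2 ← R2 + 1·R1.
R3 ← R3 − 1·R1.
R2 ← R2 / (5).
R3 ← R3 / (-8).
R1 ← R1 − 2·R3.
R2 ← R2 − 8/5·R3.
Reading off the reduced rows gives x = -1, y = 2, z = 0.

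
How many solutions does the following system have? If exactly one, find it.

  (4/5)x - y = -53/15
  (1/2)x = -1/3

Row-reduce the augmented matrix:
R1 ← R1 / (4/5).
R2 ← R2 − 1/2·R1.
R2 ← R2 / (5/8).
R1 ← R1 + 5/4·R2.
Reading off the reduced rows gives x = -2/3, y = 3.

x = -2/3, y = 3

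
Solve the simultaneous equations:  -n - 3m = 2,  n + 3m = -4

Row-reduce:
R1 ← R1 / (-3).
R2 ← R2 − 3·R1.
Row 2 reduces to 0 = -2, a contradiction. The system is inconsistent.

no solution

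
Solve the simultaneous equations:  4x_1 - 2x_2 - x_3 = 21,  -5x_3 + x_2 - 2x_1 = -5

infinitely many solutions

Row-reduce:
R1 ← R1 / (4).
R2 ← R2 + 2·R1.
R2 ← R2 / (-11/2).
R1 ← R1 + 1/4·R2.
Rank is 2 with 3 unknowns, leaving x_2 free.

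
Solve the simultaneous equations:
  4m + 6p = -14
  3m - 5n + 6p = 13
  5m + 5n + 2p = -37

m = -2, n = -5, p = -1

Row-reduce the augmented matrix:
R1 ← R1 / (4).
R2 ← R2 − 3·R1.
R3 ← R3 − 5·R1.
R2 ← R2 / (-5).
R3 ← R3 − 5·R2.
R3 ← R3 / (-4).
R1 ← R1 − 3/2·R3.
R2 ← R2 + 3/10·R3.
Reading off the reduced rows gives m = -2, n = -5, p = -1.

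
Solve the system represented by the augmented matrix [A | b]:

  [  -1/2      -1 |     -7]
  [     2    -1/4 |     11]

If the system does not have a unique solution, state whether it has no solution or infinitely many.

From equation 1: x_2 = 7 − 1/2·x_1.
Substitute into equation 2 and solve: x_1 = 6.
Then x_2 = 4.

x_1 = 6, x_2 = 4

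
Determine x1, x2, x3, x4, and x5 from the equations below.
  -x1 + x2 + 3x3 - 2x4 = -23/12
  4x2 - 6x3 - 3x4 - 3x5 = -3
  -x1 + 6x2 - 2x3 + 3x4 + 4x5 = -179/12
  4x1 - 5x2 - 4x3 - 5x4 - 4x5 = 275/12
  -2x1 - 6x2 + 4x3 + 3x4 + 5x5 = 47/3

x1 = -1/3, x2 = -3, x3 = -5/4, x4 = -9/4, x5 = 7/4

Row-reduce the augmented matrix:
R1 ← R1 / (-1).
R3 ← R3 + 1·R1.
R4 ← R4 − 4·R1.
R5 ← R5 + 2·R1.
R2 ← R2 / (4).
R1 ← R1 + 1·R2.
R3 ← R3 − 5·R2.
R4 ← R4 + 1·R2.
R5 ← R5 + 8·R2.
R3 ← R3 / (5/2).
R1 ← R1 + 9/2·R3.
R2 ← R2 + 3/2·R3.
R4 ← R4 − 13/2·R3.
R5 ← R5 + 14·R3.
R4 ← R4 / (-73/2).
R1 ← R1 − 17·R4.
R2 ← R2 − 9/2·R4.
R3 ← R3 − 7/2·R4.
R5 ← R5 − 50·R4.
R5 ← R5 / (3026/365).
R1 ← R1 − 117/73·R5.
R2 ← R2 − 303/365·R5.
R3 ← R3 − 52/73·R5.
R4 ← R4 − 249/365·R5.
Reading off the reduced rows gives x1 = -1/3, x2 = -3, x3 = -5/4, x4 = -9/4, x5 = 7/4.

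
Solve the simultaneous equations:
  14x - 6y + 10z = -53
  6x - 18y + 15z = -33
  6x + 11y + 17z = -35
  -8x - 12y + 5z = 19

no solution

Row-reduce:
R1 ← R1 / (14).
R2 ← R2 − 6·R1.
R3 ← R3 − 6·R1.
R4 ← R4 + 8·R1.
R2 ← R2 / (-108/7).
R1 ← R1 + 3/7·R2.
R3 ← R3 − 95/7·R2.
R4 ← R4 + 108/7·R2.
R3 ← R3 / (797/36).
R1 ← R1 − 5/12·R3.
R2 ← R2 + 25/36·R3.
Row 4 reduces to 0 = -1, a contradiction. The system is inconsistent.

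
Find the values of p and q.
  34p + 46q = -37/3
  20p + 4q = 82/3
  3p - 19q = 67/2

p = 5/3, q = -3/2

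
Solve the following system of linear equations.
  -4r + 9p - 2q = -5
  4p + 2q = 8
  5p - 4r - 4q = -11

Row-reduce:
R1 ← R1 / (9).
R2 ← R2 − 4·R1.
R3 ← R3 − 5·R1.
R2 ← R2 / (26/9).
R1 ← R1 + 2/9·R2.
R3 ← R3 + 26/9·R2.
Row 3 reduces to 0 = 2, a contradiction. The system is inconsistent.

no solution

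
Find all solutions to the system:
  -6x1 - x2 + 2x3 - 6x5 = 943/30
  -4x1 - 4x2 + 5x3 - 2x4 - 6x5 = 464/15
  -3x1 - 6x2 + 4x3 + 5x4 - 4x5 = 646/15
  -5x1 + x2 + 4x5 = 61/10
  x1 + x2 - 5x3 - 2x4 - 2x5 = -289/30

x1 = -3, x2 = -5/2, x3 = 2/3, x4 = 2, x5 = -8/5

Row-reduce the augmented matrix:
R1 ← R1 / (-6).
R2 ← R2 + 4·R1.
R3 ← R3 + 3·R1.
R4 ← R4 + 5·R1.
R5 ← R5 − 1·R1.
R2 ← R2 / (-10/3).
R1 ← R1 − 1/6·R2.
R3 ← R3 + 11/2·R2.
R4 ← R4 − 11/6·R2.
R5 ← R5 − 5/6·R2.
R3 ← R3 / (-61/20).
R1 ← R1 + 3/20·R3.
R2 ← R2 + 11/10·R3.
R4 ← R4 − 7/20·R3.
R5 ← R5 + 15/4·R3.
R4 ← R4 / (-9/61).
R1 ← R1 + 31/61·R4.
R2 ← R2 + 146/61·R4.
R3 ← R3 + 166/61·R4.
R5 ← R5 + 775/61·R4.
R5 ← R5 / (-2128/3).
R1 ← R1 + 82/3·R5.
R2 ← R2 + 398/3·R5.
R3 ← R3 + 454/3·R5.
R4 ← R4 + 166/3·R5.
Reading off the reduced rows gives x1 = -3, x2 = -5/2, x3 = 2/3, x4 = 2, x5 = -8/5.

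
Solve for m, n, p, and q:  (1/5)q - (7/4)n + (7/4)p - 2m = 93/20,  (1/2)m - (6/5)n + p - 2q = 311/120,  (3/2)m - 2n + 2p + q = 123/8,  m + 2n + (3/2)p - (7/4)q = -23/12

m = 9/4, n = -7/3, p = 8/3, q = 2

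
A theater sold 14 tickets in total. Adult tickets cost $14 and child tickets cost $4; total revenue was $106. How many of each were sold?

adult tickets: 5, child tickets: 9

Let a = adult tickets, c = child tickets.
  a + c = 14
  14a + 4c = 106
Row-reduce the augmented matrix:
R2 ← R2 − 14·R1.
R2 ← R2 / (-10).
R1 ← R1 − 1·R2.
Reading off the reduced rows gives a = 5, c = 9.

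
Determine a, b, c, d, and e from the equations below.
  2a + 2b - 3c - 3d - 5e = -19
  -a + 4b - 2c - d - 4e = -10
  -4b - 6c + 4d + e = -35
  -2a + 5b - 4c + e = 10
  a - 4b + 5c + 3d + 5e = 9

a = -4, b = 1, c = 2, d = -6, e = 5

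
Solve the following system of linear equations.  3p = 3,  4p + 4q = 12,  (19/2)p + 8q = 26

no solution

Row-reduce:
R1 ← R1 / (3).
R2 ← R2 − 4·R1.
R3 ← R3 − 19/2·R1.
R2 ← R2 / (4).
R3 ← R3 − 8·R2.
Row 3 reduces to 0 = 1/2, a contradiction. The system is inconsistent.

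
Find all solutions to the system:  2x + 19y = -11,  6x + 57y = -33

Row-reduce:
R1 ← R1 / (2).
R2 ← R2 − 6·R1.
Rank is 1 with 2 unknowns, leaving y free.

infinitely many solutions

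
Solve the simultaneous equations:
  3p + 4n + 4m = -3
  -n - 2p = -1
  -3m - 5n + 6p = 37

m = 2, n = -5, p = 3

Row-reduce the augmented matrix:
R1 ← R1 / (4).
R3 ← R3 + 3·R1.
R2 ← R2 / (-1).
R1 ← R1 − 1·R2.
R3 ← R3 + 2·R2.
R3 ← R3 / (49/4).
R1 ← R1 + 5/4·R3.
R2 ← R2 − 2·R3.
Reading off the reduced rows gives m = 2, n = -5, p = 3.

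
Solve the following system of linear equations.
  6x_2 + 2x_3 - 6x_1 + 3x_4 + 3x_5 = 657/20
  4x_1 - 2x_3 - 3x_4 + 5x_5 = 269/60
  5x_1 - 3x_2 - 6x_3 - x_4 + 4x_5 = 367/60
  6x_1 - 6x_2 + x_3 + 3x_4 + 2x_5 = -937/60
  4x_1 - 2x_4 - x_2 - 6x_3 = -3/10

x_1 = -2, x_2 = 2, x_3 = -11/5, x_4 = 7/4, x_5 = 8/3

Row-reduce the augmented matrix:
R1 ← R1 / (-6).
R2 ← R2 − 4·R1.
R3 ← R3 − 5·R1.
R4 ← R4 − 6·R1.
R5 ← R5 − 4·R1.
R2 ← R2 / (4).
R1 ← R1 + 1·R2.
R3 ← R3 − 2·R2.
R5 ← R5 − 3·R2.
R3 ← R3 / (-4).
R1 ← R1 + 1/2·R3.
R2 ← R2 + 1/6·R3.
R4 ← R4 − 3·R3.
R5 ← R5 + 25/6·R3.
R4 ← R4 / (15/2).
R1 ← R1 + 1·R4.
R2 ← R2 + 1/3·R4.
R3 ← R3 + 1/2·R4.
R5 ← R5 + 4/3·R4.
R5 ← R5 / (-1831/360).
R1 ← R1 − 221/120·R5.
R2 ← R2 − 701/360·R5.
R3 ← R3 + 4/15·R5.
R4 ← R4 − 29/30·R5.
Reading off the reduced rows gives x_1 = -2, x_2 = 2, x_3 = -11/5, x_4 = 7/4, x_5 = 8/3.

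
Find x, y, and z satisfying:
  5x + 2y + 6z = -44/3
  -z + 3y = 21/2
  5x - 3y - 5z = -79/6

x = -7/3, y = 3, z = -3/2

Row-reduce the augmented matrix:
R1 ← R1 / (5).
R3 ← R3 − 5·R1.
R2 ← R2 / (3).
R1 ← R1 − 2/5·R2.
R3 ← R3 + 5·R2.
R3 ← R3 / (-38/3).
R1 ← R1 − 4/3·R3.
R2 ← R2 + 1/3·R3.
Reading off the reduced rows gives x = -7/3, y = 3, z = -3/2.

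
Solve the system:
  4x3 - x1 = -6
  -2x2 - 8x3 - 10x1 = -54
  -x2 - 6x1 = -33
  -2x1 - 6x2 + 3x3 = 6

x1 = 6, x2 = -3, x3 = 0

Row-reduce the augmented matrix:
R1 ← R1 / (-1).
R2 ← R2 + 10·R1.
R3 ← R3 + 6·R1.
R4 ← R4 + 2·R1.
R2 ← R2 / (-2).
R3 ← R3 + 1·R2.
R4 ← R4 + 6·R2.
Swap R3 and R4.
R3 ← R3 / (139).
R1 ← R1 + 4·R3.
R2 ← R2 − 24·R3.
R4 reduces to 0 = 0, so the extra equation is consistent.
Reading off the reduced rows gives x1 = 6, x2 = -3, x3 = 0.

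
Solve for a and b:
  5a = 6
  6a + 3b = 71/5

a = 6/5, b = 7/3

Row-reduce the augmented matrix:
R1 ← R1 / (5).
R2 ← R2 − 6·R1.
R2 ← R2 / (3).
Reading off the reduced rows gives a = 6/5, b = 7/3.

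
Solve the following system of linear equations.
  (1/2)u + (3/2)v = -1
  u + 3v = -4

no solution

Row-reduce:
R1 ← R1 / (1/2).
R2 ← R2 − 1·R1.
Row 2 reduces to 0 = -2, a contradiction. The system is inconsistent.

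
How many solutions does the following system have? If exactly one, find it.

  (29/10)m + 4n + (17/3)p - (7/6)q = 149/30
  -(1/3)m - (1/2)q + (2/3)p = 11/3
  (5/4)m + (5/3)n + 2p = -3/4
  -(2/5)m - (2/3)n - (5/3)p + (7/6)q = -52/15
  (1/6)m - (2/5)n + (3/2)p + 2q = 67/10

Row-reduce:
R1 ← R1 / (29/10).
R2 ← R2 + 1/3·R1.
R3 ← R3 − 5/4·R1.
R4 ← R4 + 2/5·R1.
R5 ← R5 − 1/6·R1.
R2 ← R2 / (40/87).
R1 ← R1 − 40/29·R2.
R3 ← R3 + 5/87·R2.
R4 ← R4 + 10/87·R2.
R5 ← R5 + 274/435·R2.
R3 ← R3 / (-5/18).
R1 ← R1 + 2·R3.
R2 ← R2 − 43/15·R3.
R4 ← R4 + 5/9·R3.
R5 ← R5 − 149/50·R3.
Swap R4 and R5.
R4 ← R4 / (34457/6000).
R1 ← R1 + 31/20·R4.
R2 ← R2 − 1197/400·R4.
R3 ← R3 + 61/40·R4.
Row 5 reduces to 0 = 3, a contradiction. The system is inconsistent.

no solution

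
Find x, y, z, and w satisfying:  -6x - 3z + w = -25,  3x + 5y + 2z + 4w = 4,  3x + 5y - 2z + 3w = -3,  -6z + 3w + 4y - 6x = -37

Row-reduce the augmented matrix:
R1 ← R1 / (-6).
R2 ← R2 − 3·R1.
R3 ← R3 − 3·R1.
R4 ← R4 + 6·R1.
R2 ← R2 / (5).
R3 ← R3 − 5·R2.
R4 ← R4 − 4·R2.
R3 ← R3 / (-4).
R1 ← R1 − 1/2·R3.
R2 ← R2 − 1/10·R3.
R4 ← R4 + 17/5·R3.
R4 ← R4 / (-3/4).
R1 ← R1 + 7/24·R4.
R2 ← R2 − 7/8·R4.
R3 ← R3 − 1/4·R4.
Reading off the reduced rows gives x = 3, y = -1, z = 2, w = -1.

x = 3, y = -1, z = 2, w = -1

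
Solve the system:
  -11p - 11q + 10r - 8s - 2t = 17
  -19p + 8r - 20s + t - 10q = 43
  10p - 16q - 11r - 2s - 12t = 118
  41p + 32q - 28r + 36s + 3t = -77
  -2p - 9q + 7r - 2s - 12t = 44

infinitely many solutions

Row-reduce:
R1 ← R1 / (-11).
R2 ← R2 + 19·R1.
R3 ← R3 − 10·R1.
R4 ← R4 − 41·R1.
R5 ← R5 + 2·R1.
R2 ← R2 / (9).
R1 ← R1 − 1·R2.
R3 ← R3 + 26·R2.
R4 ← R4 + 9·R2.
R5 ← R5 + 7·R2.
R3 ← R3 / (-947/33).
R1 ← R1 − 4/33·R3.
R2 ← R2 + 34/33·R3.
R5 ← R5 + 67/33·R3.
Swap R4 and R5.
R4 ← R4 / (-3252/947).
R1 ← R1 − 3692/2841·R4.
R2 ← R2 − 272/947·R4.
R3 ← R3 − 2686/2841·R4.
Rank is 4 with 5 unknowns, leaving t free.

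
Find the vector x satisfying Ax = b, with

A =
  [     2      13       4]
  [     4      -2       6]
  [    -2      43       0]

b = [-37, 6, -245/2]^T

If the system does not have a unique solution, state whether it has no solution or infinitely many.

no solution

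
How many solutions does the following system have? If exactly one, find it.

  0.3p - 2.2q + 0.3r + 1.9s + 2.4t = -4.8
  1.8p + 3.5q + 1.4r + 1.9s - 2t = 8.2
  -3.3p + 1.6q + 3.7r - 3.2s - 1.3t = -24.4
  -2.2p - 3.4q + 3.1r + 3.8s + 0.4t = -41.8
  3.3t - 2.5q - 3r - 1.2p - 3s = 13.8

p = 2, q = 6, r = -6, s = 0, t = 4

Row-reduce the augmented matrix:
R1 ← R1 / (3/10).
R2 ← R2 − 9/5·R1.
R3 ← R3 + 33/10·R1.
R4 ← R4 + 11/5·R1.
R5 ← R5 + 6/5·R1.
R2 ← R2 / (167/10).
R1 ← R1 + 22/3·R2.
R3 ← R3 + 113/5·R2.
R4 ← R4 + 293/15·R2.
R5 ← R5 + 113/10·R2.
R3 ← R3 / (5393/835).
R1 ← R1 − 413/501·R3.
R2 ← R2 + 4/167·R3.
R4 ← R4 − 24209/5010·R3.
R5 ← R5 + 1729/835·R3.
R4 ← R4 / (969989/323580).
R1 ← R1 − 49943/32358·R4.
R2 ← R2 + 2971/5393·R4.
R3 ← R3 − 8089/10786·R4.
R5 ← R5 + 7422/26965·R4.
R5 ← R5 / (11768178/4849945).
R1 ← R1 − 2091047/969989·R5.
R2 ← R2 + 1540455/969989·R5.
R3 ← R3 − 1250974/969989·R5.
R4 ← R4 + 1086123/969989·R5.
Reading off the reduced rows gives p = 2, q = 6, r = -6, s = 0, t = 4.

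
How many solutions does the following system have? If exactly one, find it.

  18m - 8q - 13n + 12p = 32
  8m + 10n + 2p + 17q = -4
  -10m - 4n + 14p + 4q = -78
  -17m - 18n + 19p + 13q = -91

m = 3, n = -2, p = -4, q = 0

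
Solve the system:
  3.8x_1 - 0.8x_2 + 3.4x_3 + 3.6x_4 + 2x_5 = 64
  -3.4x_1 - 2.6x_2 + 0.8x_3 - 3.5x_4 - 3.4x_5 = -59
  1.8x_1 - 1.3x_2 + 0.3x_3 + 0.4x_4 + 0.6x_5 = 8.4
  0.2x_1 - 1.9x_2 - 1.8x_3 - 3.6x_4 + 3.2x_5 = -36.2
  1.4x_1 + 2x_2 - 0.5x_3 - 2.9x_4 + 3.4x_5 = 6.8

Row-reduce the augmented matrix:
R1 ← R1 / (19/5).
R2 ← R2 + 17/5·R1.
R3 ← R3 − 9/5·R1.
R4 ← R4 − 1/5·R1.
R5 ← R5 − 7/5·R1.
R2 ← R2 / (-63/19).
R1 ← R1 + 4/19·R2.
R3 ← R3 + 35/38·R2.
R4 ← R4 + 353/190·R2.
R5 ← R5 − 218/95·R2.
R3 ← R3 / (-107/45).
R1 ← R1 − 41/63·R3.
R2 ← R2 + 73/63·R3.
R4 ← R4 + 2603/630·R3.
R5 ← R5 − 571/630·R3.
R4 ← R4 / (-224659/149800).
R1 ← R1 − 9423/14980·R4.
R2 ← R2 − 10223/14980·R4.
R3 ← R3 − 221/428·R4.
R5 ← R5 + 732127/149800·R4.
R5 ← R5 / (-12213671/1123295).
R1 ← R1 − 507640/224659·R5.
R2 ← R2 − 489036/224659·R5.
R3 ← R3 − 286290/224659·R5.
R4 ← R4 + 572742/224659·R5.
Reading off the reduced rows gives x_1 = 6, x_2 = 6, x_3 = 6, x_4 = 6, x_5 = 2.

x_1 = 6, x_2 = 6, x_3 = 6, x_4 = 6, x_5 = 2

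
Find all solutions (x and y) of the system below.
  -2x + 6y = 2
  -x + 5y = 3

Row-reduce the augmented matrix:
R1 ← R1 / (-2).
R2 ← R2 + 1·R1.
R2 ← R2 / (2).
R1 ← R1 + 3·R2.
Reading off the reduced rows gives x = 2, y = 1.

x = 2, y = 1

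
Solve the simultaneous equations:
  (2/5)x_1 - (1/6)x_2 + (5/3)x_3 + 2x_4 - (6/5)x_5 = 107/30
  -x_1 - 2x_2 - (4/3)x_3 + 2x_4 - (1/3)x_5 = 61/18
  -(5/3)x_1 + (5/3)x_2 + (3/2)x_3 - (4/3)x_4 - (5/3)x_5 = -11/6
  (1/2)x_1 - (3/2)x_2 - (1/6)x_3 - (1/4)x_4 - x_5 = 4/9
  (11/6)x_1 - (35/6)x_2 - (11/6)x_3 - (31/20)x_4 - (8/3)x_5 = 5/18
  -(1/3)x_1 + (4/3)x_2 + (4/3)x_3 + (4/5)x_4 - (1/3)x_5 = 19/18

Row-reduce the augmented matrix:
R1 ← R1 / (2/5).
R2 ← R2 + 1·R1.
R3 ← R3 + 5/3·R1.
R4 ← R4 − 1/2·R1.
R5 ← R5 − 11/6·R1.
R6 ← R6 + 1/3·R1.
R2 ← R2 / (-29/12).
R1 ← R1 + 5/12·R2.
R3 ← R3 − 35/36·R2.
R4 ← R4 + 31/24·R2.
R5 ← R5 + 365/72·R2.
R6 ← R6 − 43/36·R2.
R3 ← R3 / (5003/522).
R1 ← R1 − 320/87·R3.
R2 ← R2 + 34/29·R3.
R4 ← R4 + 655/174·R3.
R5 ← R5 + 8047/522·R3.
R6 ← R6 − 1076/261·R3.
R4 ← R4 / (-52751/20012).
R1 ← R1 − 130/5003·R4.
R2 ← R2 + 8484/5003·R4.
R3 ← R3 − 5124/5003·R4.
R5 ← R5 + 2885339/300180·R4.
R6 ← R6 − 127886/75045·R4.
R5 ← R5 / (224714/2373795).
R1 ← R1 − 101171/158253·R5.
R2 ← R2 − 50392/52751·R5.
R3 ← R3 + 61772/52751·R5.
R4 ← R4 − 51842/158253·R5.
R6 ← R6 + 224714/2373795·R5.
R6 reduces to 0 = 0, so the extra equation is consistent.
Reading off the reduced rows gives x_1 = 1/2, x_2 = 1/3, x_3 = -2/3, x_4 = 5/3, x_5 = -1.

x_1 = 1/2, x_2 = 1/3, x_3 = -2/3, x_4 = 5/3, x_5 = -1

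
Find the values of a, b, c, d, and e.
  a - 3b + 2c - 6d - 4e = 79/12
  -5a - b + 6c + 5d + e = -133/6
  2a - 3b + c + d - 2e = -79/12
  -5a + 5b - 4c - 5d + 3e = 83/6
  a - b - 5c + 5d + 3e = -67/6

Row-reduce the augmented matrix:
R2 ← R2 + 5·R1.
R3 ← R3 − 2·R1.
R4 ← R4 + 5·R1.
R5 ← R5 − 1·R1.
R2 ← R2 / (-16).
R1 ← R1 + 3·R2.
R3 ← R3 − 3·R2.
R4 ← R4 + 10·R2.
R5 ← R5 − 2·R2.
Swap R3 and R4.
R3 ← R3 / (-4).
R1 ← R1 + 1·R3.
R2 ← R2 + 1·R3.
R5 ← R5 + 5·R3.
R4 ← R4 / (133/16).
R1 ← R1 − 113/32·R4.
R2 ← R2 − 205/32·R4.
R3 ← R3 − 155/32·R4.
R5 ← R5 − 1027/32·R4.
R5 ← R5 / (431/266).
R1 ← R1 + 51/266·R5.
R2 ← R2 − 157/266·R5.
R3 ← R3 + 37/266·R5.
R4 ← R4 − 39/133·R5.
Reading off the reduced rows gives a = 7/3, b = 9/4, c = 1/2, d = -5/2, e = 5/4.

a = 7/3, b = 9/4, c = 1/2, d = -5/2, e = 5/4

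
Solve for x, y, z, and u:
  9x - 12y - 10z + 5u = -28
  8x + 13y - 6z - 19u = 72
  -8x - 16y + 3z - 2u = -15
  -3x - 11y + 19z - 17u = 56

x = 1, y = 1, z = 1, u = -3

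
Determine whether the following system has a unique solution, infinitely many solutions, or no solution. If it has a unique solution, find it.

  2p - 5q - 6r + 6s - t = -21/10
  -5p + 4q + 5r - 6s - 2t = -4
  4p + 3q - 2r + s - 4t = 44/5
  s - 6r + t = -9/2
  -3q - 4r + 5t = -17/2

Row-reduce the augmented matrix:
R1 ← R1 / (2).
R2 ← R2 + 5·R1.
R3 ← R3 − 4·R1.
R2 ← R2 / (-17/2).
R1 ← R1 + 5/2·R2.
R3 ← R3 − 13·R2.
R5 ← R5 + 3·R2.
R3 ← R3 / (-90/17).
R1 ← R1 + 1/17·R3.
R2 ← R2 − 20/17·R3.
R4 ← R4 + 6·R3.
R5 ← R5 + 8/17·R3.
R4 ← R4 / (-32/15).
R1 ← R1 − 29/90·R4.
R2 ← R2 + 4/9·R4.
R3 ← R3 + 47/90·R4.
R5 ← R5 + 154/45·R4.
R5 ← R5 / (-83/8).
R1 ← R1 − 83/32·R5.
R2 ← R2 + 15/4·R5.
R3 ← R3 + 33/32·R5.
R4 ← R4 + 83/16·R5.
Reading off the reduced rows gives p = 6/5, q = 3/2, r = 1, s = 3/2, t = 0.

p = 6/5, q = 3/2, r = 1, s = 3/2, t = 0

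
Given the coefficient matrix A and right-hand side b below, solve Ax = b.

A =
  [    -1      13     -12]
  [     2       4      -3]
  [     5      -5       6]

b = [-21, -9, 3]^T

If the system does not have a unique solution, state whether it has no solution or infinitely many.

Row-reduce:
R1 ← R1 / (-1).
R2 ← R2 − 2·R1.
R3 ← R3 − 5·R1.
R2 ← R2 / (30).
R1 ← R1 + 13·R2.
R3 ← R3 − 60·R2.
Rank is 2 with 3 unknowns, leaving x_3 free.

infinitely many solutions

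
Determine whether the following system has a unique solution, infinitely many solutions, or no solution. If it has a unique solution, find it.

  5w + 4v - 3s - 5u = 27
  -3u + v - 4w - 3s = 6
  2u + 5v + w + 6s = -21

Row-reduce:
R1 ← R1 / (-5).
R2 ← R2 + 3·R1.
R3 ← R3 − 2·R1.
R2 ← R2 / (-7/5).
R1 ← R1 + 4/5·R2.
R3 ← R3 − 33/5·R2.
R3 ← R3 / (-30).
R1 ← R1 − 3·R3.
R2 ← R2 − 5·R3.
Rank is 3 with 4 unknowns, leaving s free.

infinitely many solutions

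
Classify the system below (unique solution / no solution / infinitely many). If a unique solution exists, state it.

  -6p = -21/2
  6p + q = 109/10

p = 7/4, q = 2/5

Row-reduce the augmented matrix:
R1 ← R1 / (-6).
R2 ← R2 − 6·R1.
Reading off the reduced rows gives p = 7/4, q = 2/5.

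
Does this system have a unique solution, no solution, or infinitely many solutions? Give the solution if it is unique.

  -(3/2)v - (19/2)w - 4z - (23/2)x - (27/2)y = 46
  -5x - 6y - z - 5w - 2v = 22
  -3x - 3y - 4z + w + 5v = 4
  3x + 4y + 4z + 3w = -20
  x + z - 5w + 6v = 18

Row-reduce:
R1 ← R1 / (-23/2).
R2 ← R2 + 5·R1.
R3 ← R3 + 3·R1.
R4 ← R4 − 3·R1.
R5 ← R5 − 1·R1.
R2 ← R2 / (-3/23).
R1 ← R1 − 27/23·R2.
R3 ← R3 − 12/23·R2.
R4 ← R4 − 11/23·R2.
R5 ← R5 + 27/23·R2.
Swap R3 and R4.
R3 ← R3 / (17/3).
R1 ← R1 − 7·R3.
R2 ← R2 + 17/3·R3.
R5 ← R5 + 6·R3.
Swap R4 and R5.
R4 ← R4 / (-14/17).
R1 ← R1 + 63/17·R4.
R2 ← R2 − 4·R4.
R3 ← R3 + 8/17·R4.
Rank is 4 with 5 unknowns, leaving v free.

infinitely many solutions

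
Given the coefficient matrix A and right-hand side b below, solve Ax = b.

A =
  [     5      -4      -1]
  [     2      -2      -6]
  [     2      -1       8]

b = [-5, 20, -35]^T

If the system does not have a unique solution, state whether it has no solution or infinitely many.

Row-reduce:
R1 ← R1 / (5).
R2 ← R2 − 2·R1.
R3 ← R3 − 2·R1.
R2 ← R2 / (-2/5).
R1 ← R1 + 4/5·R2.
R3 ← R3 − 3/5·R2.
Rank is 2 with 3 unknowns, leaving x_3 free.

infinitely many solutions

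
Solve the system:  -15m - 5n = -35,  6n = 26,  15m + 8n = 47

Row-reduce:
R1 ← R1 / (-15).
R3 ← R3 − 15·R1.
R2 ← R2 / (6).
R1 ← R1 − 1/3·R2.
R3 ← R3 − 3·R2.
Row 3 reduces to 0 = -1, a contradiction. The system is inconsistent.

no solution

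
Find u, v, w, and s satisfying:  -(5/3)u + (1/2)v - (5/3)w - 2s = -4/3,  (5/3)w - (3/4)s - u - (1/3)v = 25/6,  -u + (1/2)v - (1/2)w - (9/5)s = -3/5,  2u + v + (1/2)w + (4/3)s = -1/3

Row-reduce the augmented matrix:
R1 ← R1 / (-5/3).
R2 ← R2 + 1·R1.
R3 ← R3 + 1·R1.
R4 ← R4 − 2·R1.
R2 ← R2 / (-19/30).
R1 ← R1 + 3/10·R2.
R3 ← R3 − 1/5·R2.
R4 ← R4 − 8/5·R2.
R3 ← R3 / (51/38).
R1 ← R1 + 5/19·R3.
R2 ← R2 + 80/19·R3.
R4 ← R4 − 199/38·R3.
R4 ← R4 / (947/510).
R1 ← R1 − 61/68·R4.
R2 ← R2 + 73/34·R4.
R3 ← R3 + 29/85·R4.
Reading off the reduced rows gives u = -3, v = 2, w = 2, s = 2.

u = -3, v = 2, w = 2, s = 2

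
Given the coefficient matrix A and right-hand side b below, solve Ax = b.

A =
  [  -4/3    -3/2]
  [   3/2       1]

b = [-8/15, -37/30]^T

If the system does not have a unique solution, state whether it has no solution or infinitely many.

x_1 = -13/5, x_2 = 8/3

From equation 2: x_2 = -37/30 − 3/2·x_1.
Substitute into equation 1 and solve: x_1 = -13/5.
Then x_2 = 8/3.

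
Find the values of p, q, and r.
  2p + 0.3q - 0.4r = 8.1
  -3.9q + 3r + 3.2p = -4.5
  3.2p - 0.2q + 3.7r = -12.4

p = 3, q = -1, r = -6

Row-reduce the augmented matrix:
R1 ← R1 / (2).
R2 ← R2 − 16/5·R1.
R3 ← R3 − 16/5·R1.
R2 ← R2 / (-219/50).
R1 ← R1 − 3/20·R2.
R3 ← R3 + 17/25·R2.
R3 ← R3 / (8267/2190).
R1 ← R1 + 11/146·R3.
R2 ← R2 + 182/219·R3.
Reading off the reduced rows gives p = 3, q = -1, r = -6.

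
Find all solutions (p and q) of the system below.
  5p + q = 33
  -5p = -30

p = 6, q = 3

Row-reduce the augmented matrix:
R1 ← R1 / (5).
R2 ← R2 + 5·R1.
R1 ← R1 − 1/5·R2.
Reading off the reduced rows gives p = 6, q = 3.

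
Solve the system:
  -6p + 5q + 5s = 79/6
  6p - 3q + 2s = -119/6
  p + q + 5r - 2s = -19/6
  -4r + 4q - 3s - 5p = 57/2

p = -3/2, q = 5/2, r = -3/2, s = -5/3

Row-reduce the augmented matrix:
R1 ← R1 / (-6).
R2 ← R2 − 6·R1.
R3 ← R3 − 1·R1.
R4 ← R4 + 5·R1.
R2 ← R2 / (2).
R1 ← R1 + 5/6·R2.
R3 ← R3 − 11/6·R2.
R4 ← R4 + 1/6·R2.
R3 ← R3 / (5).
R4 ← R4 + 4·R3.
R4 ← R4 / (-253/20).
R1 ← R1 − 25/12·R4.
R2 ← R2 − 7/2·R4.
R3 ← R3 + 91/60·R4.
Reading off the reduced rows gives p = -3/2, q = 5/2, r = -3/2, s = -5/3.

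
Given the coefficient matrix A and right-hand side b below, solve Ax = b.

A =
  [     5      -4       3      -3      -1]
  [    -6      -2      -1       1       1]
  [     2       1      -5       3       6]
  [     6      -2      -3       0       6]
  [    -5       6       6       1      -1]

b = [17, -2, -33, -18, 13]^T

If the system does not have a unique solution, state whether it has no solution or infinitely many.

x_1 = -1, x_2 = 0, x_3 = 2, x_4 = -5, x_5 = -1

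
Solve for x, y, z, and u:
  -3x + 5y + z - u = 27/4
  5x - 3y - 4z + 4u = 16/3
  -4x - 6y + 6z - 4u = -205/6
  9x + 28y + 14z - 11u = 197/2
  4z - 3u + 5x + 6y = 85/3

x = 8/3, y = 3, z = -9/4, u = -2

Row-reduce the augmented matrix:
R1 ← R1 / (-3).
R2 ← R2 − 5·R1.
R3 ← R3 + 4·R1.
R4 ← R4 − 9·R1.
R5 ← R5 − 5·R1.
R2 ← R2 / (16/3).
R1 ← R1 + 5/3·R2.
R3 ← R3 + 38/3·R2.
R4 ← R4 − 43·R2.
R5 ← R5 − 43/3·R2.
R3 ← R3 / (-7/8).
R1 ← R1 + 17/16·R3.
R2 ← R2 + 7/16·R3.
R4 ← R4 − 573/16·R3.
R5 ← R5 − 191/16·R3.
R4 ← R4 / (594/7).
R1 ← R1 + 17/7·R4.
R2 ← R2 + 1·R4.
R3 ← R3 + 23/7·R4.
R5 ← R5 − 198/7·R4.
R5 reduces to 0 = 0, so the extra equation is consistent.
Reading off the reduced rows gives x = 8/3, y = 3, z = -9/4, u = -2.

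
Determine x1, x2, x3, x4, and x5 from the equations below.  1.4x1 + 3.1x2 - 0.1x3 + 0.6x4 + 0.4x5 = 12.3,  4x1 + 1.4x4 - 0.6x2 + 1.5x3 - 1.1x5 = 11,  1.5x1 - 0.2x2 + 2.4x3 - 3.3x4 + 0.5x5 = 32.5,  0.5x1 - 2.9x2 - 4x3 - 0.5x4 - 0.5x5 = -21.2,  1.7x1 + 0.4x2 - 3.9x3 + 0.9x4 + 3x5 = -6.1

Row-reduce the augmented matrix:
R1 ← R1 / (7/5).
R2 ← R2 − 4·R1.
R3 ← R3 − 3/2·R1.
R4 ← R4 − 1/2·R1.
R5 ← R5 − 17/10·R1.
R2 ← R2 / (-331/35).
R1 ← R1 − 31/14·R2.
R3 ← R3 + 493/140·R2.
R4 ← R4 + 561/140·R2.
R5 ← R5 + 471/140·R2.
R3 ← R3 / (24391/13240).
R1 ← R1 − 459/1324·R3.
R2 ← R2 + 125/662·R3.
R4 ← R4 + 12501/2648·R3.
R5 ← R5 + 58439/13240·R3.
R4 ← R4 / (-1266538/121955).
R1 ← R1 − 26219/24391·R4.
R2 ← R2 + 8754/24391·R4.
R3 ← R3 + 50654/24391·R4.
R5 ← R5 + 1083347/121955·R4.
R5 ← R5 / (40960547/12665380).
R1 ← R1 + 348895/2533076·R5.
R2 ← R2 − 302915/1266538·R5.
R3 ← R3 + 42999/1266538·R5.
R4 ← R4 + 641649/2533076·R5.
Reading off the reduced rows gives x1 = 4, x2 = 3, x3 = 4, x4 = -5, x5 = 2.

x1 = 4, x2 = 3, x3 = 4, x4 = -5, x5 = 2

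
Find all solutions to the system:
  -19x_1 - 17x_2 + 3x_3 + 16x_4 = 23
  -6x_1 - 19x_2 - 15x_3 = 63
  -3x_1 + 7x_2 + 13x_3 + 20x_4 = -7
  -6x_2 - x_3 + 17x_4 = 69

x_1 = 6, x_2 = -6, x_3 = 1, x_4 = 2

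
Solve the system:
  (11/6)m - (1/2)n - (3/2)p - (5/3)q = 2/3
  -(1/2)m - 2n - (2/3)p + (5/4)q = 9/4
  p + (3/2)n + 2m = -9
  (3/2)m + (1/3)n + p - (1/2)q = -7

m = -3, n = 0, p = -3, q = -1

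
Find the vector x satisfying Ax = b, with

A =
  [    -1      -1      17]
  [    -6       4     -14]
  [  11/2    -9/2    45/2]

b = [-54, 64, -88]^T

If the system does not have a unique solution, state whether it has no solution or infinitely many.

Row-reduce:
R1 ← R1 / (-1).
R2 ← R2 + 6·R1.
R3 ← R3 − 11/2·R1.
R2 ← R2 / (10).
R1 ← R1 − 1·R2.
R3 ← R3 + 10·R2.
Row 3 reduces to 0 = 3, a contradiction. The system is inconsistent.

no solution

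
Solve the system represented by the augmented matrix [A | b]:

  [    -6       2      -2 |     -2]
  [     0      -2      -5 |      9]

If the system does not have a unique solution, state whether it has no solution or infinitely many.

infinitely many solutions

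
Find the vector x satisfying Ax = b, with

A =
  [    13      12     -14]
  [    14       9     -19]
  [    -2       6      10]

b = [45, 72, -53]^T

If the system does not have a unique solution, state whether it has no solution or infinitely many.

Row-reduce:
R1 ← R1 / (13).
R2 ← R2 − 14·R1.
R3 ← R3 + 2·R1.
R2 ← R2 / (-51/13).
R1 ← R1 − 12/13·R2.
R3 ← R3 − 102/13·R2.
Row 3 reduces to 0 = 1, a contradiction. The system is inconsistent.

no solution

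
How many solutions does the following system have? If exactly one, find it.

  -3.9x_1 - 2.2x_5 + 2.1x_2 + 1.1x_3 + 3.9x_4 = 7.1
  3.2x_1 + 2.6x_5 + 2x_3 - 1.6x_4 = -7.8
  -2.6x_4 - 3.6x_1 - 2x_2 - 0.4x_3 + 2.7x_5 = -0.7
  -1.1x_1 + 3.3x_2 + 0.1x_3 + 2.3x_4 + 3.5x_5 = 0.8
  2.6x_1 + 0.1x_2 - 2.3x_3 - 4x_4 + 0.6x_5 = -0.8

x_1 = -1, x_2 = 1, x_3 = -1, x_4 = 0, x_5 = -1

Row-reduce the augmented matrix:
R1 ← R1 / (-39/10).
R2 ← R2 − 16/5·R1.
R3 ← R3 + 18/5·R1.
R4 ← R4 + 11/10·R1.
R5 ← R5 − 13/5·R1.
R2 ← R2 / (112/65).
R1 ← R1 + 7/13·R2.
R3 ← R3 + 256/65·R2.
R4 ← R4 − 176/65·R2.
R5 ← R5 − 3/2·R2.
R3 ← R3 / (548/105).
R1 ← R1 − 5/8·R3.
R2 ← R2 − 283/168·R3.
R4 ← R4 + 167/35·R3.
R5 ← R5 + 6877/1680·R3.
R4 ← R4 / (-9971/2740).
R1 ← R1 + 857/4384·R4.
R2 ← R2 − 7669/4384·R4.
R3 ← R3 + 267/548·R4.
R5 ← R5 + 41975/8768·R4.
R5 ← R5 / (-6441631/797680).
R1 ← R1 + 35689/79768·R5.
R2 ← R2 − 207861/79768·R5.
R3 ← R3 − 1369/19942·R5.
R4 ← R4 + 48539/19942·R5.
Reading off the reduced rows gives x_1 = -1, x_2 = 1, x_3 = -1, x_4 = 0, x_5 = -1.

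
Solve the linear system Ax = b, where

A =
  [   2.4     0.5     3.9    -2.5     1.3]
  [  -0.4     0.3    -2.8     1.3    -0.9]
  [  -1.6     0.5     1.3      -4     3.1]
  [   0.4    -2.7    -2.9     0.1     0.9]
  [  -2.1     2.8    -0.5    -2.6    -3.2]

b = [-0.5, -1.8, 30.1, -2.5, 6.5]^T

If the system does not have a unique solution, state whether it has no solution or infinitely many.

x_1 = -4, x_2 = 3, x_3 = -1, x_4 = -2, x_5 = 5

Row-reduce the augmented matrix:
R1 ← R1 / (12/5).
R2 ← R2 + 2/5·R1.
R3 ← R3 + 8/5·R1.
R4 ← R4 − 2/5·R1.
R5 ← R5 + 21/10·R1.
R2 ← R2 / (23/60).
R1 ← R1 − 5/24·R2.
R3 ← R3 − 5/6·R2.
R4 ← R4 + 167/60·R2.
R5 ← R5 − 259/80·R2.
R3 ← R3 / (986/115).
R1 ← R1 − 257/92·R3.
R2 ← R2 + 129/23·R3.
R4 ← R4 + 4407/230·R3.
R5 ← R5 − 3877/184·R3.
R4 ← R4 / (-197689/19720).
R1 ← R1 − 7495/7888·R4.
R2 ← R2 + 5243/1972·R4.
R3 ← R3 + 1745/1972·R4.
R5 ← R5 − 504623/78880·R4.
R5 ← R5 / (-4591163/988445).
R1 ← R1 + 22530/197689·R5.
R2 ← R2 + 61849/197689·R5.
R3 ← R3 + 12252/197689·R5.
R4 ← R4 + 155910/197689·R5.
Reading off the reduced rows gives x_1 = -4, x_2 = 3, x_3 = -1, x_4 = -2, x_5 = 5.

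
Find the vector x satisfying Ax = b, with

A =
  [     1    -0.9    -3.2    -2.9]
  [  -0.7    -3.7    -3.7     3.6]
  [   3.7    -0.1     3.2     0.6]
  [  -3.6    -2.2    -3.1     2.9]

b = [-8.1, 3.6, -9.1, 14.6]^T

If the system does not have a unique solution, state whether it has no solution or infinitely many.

x_1 = -5, x_2 = -4, x_3 = 3, x_4 = -1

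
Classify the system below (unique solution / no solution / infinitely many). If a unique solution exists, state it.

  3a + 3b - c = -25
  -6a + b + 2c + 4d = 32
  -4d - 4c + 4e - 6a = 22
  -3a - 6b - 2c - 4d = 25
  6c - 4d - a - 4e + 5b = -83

a = -3, b = -6, c = -2, d = 6, e = 5

Row-reduce the augmented matrix:
R1 ← R1 / (3).
R2 ← R2 + 6·R1.
R3 ← R3 + 6·R1.
R4 ← R4 + 3·R1.
R5 ← R5 + 1·R1.
R2 ← R2 / (7).
R1 ← R1 − 1·R2.
R3 ← R3 − 6·R2.
R4 ← R4 + 3·R2.
R5 ← R5 − 6·R2.
R3 ← R3 / (-6).
R1 ← R1 + 1/3·R3.
R4 ← R4 + 3·R3.
R5 ← R5 − 17/3·R3.
R4 ← R4 / (10/7).
R1 ← R1 + 10/63·R4.
R2 ← R2 − 4/7·R4.
R3 ← R3 − 26/21·R4.
R5 ← R5 + 130/9·R4.
R5 ← R5 / (-184/9).
R1 ← R1 + 4/9·R5.
R2 ← R2 − 4/5·R5.
R3 ← R3 − 16/15·R5.
R4 ← R4 + 7/5·R5.
Reading off the reduced rows gives a = -3, b = -6, c = -2, d = 6, e = 5.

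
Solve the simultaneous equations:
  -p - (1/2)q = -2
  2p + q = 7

Row-reduce:
R1 ← R1 / (-1).
R2 ← R2 − 2·R1.
Row 2 reduces to 0 = 3, a contradiction. The system is inconsistent.

no solution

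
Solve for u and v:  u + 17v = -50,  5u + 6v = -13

u = 1, v = -3

From equation 1: u = -50 − 17·v.
Substitute into equation 2 and solve: v = -3.
Then u = 1.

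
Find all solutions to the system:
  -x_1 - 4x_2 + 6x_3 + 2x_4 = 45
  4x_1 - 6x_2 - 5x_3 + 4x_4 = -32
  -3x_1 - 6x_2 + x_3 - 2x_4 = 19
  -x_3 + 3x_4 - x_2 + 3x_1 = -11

x_1 = -3, x_2 = -1, x_3 = 6, x_4 = 1

Row-reduce the augmented matrix:
R1 ← R1 / (-1).
R2 ← R2 − 4·R1.
R3 ← R3 + 3·R1.
R4 ← R4 − 3·R1.
R2 ← R2 / (-22).
R1 ← R1 − 4·R2.
R3 ← R3 − 6·R2.
R4 ← R4 + 13·R2.
R3 ← R3 / (-130/11).
R1 ← R1 + 28/11·R3.
R2 ← R2 + 19/22·R3.
R4 ← R4 − 127/22·R3.
R4 ← R4 / (-2/5).
R1 ← R1 − 6/5·R4.
R2 ← R2 + 1/5·R4.
R3 ← R3 − 2/5·R4.
Reading off the reduced rows gives x_1 = -3, x_2 = -1, x_3 = 6, x_4 = 1.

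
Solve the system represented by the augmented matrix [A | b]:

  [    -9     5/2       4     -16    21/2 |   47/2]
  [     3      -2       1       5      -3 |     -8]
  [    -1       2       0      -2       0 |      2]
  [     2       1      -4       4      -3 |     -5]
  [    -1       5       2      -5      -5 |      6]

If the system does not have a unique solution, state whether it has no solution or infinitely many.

infinitely many solutions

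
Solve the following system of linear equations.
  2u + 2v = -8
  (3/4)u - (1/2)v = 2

u = 0, v = -4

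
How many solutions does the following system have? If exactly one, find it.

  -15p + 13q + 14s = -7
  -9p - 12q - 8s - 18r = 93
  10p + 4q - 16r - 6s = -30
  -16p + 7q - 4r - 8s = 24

p = -3, q = -4, r = -1, s = 0

Row-reduce the augmented matrix:
R1 ← R1 / (-15).
R2 ← R2 + 9·R1.
R3 ← R3 − 10·R1.
R4 ← R4 + 16·R1.
R2 ← R2 / (-99/5).
R1 ← R1 + 13/15·R2.
R3 ← R3 − 38/3·R2.
R4 ← R4 + 103/15·R2.
R3 ← R3 / (-908/33).
R1 ← R1 − 26/33·R3.
R2 ← R2 − 10/11·R3.
R4 ← R4 − 74/33·R3.
R4 ← R4 / (-36425/2043).
R1 ← R1 + 859/2043·R4.
R2 ← R2 − 403/681·R4.
R3 ← R3 − 1063/4086·R4.
Reading off the reduced rows gives p = -3, q = -4, r = -1, s = 0.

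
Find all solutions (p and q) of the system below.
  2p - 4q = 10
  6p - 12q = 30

infinitely many solutions

Row-reduce:
R1 ← R1 / (2).
R2 ← R2 − 6·R1.
Rank is 1 with 2 unknowns, leaving q free.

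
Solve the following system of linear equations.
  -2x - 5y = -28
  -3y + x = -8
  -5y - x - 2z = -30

x = 4, y = 4, z = 3

Row-reduce the augmented matrix:
R1 ← R1 / (-2).
R2 ← R2 − 1·R1.
R3 ← R3 + 1·R1.
R2 ← R2 / (-11/2).
R1 ← R1 − 5/2·R2.
R3 ← R3 + 5/2·R2.
R3 ← R3 / (-2).
Reading off the reduced rows gives x = 4, y = 4, z = 3.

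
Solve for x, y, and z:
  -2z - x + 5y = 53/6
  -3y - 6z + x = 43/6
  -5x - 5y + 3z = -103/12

x = -1/3, y = 1, z = -7/4

Row-reduce the augmented matrix:
R1 ← R1 / (-1).
R2 ← R2 − 1·R1.
R3 ← R3 + 5·R1.
R2 ← R2 / (2).
R1 ← R1 + 5·R2.
R3 ← R3 + 30·R2.
R3 ← R3 / (-107).
R1 ← R1 + 18·R3.
R2 ← R2 + 4·R3.
Reading off the reduced rows gives x = -1/3, y = 1, z = -7/4.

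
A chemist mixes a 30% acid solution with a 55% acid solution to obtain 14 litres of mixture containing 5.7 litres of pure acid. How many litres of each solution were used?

Let a = litres of solution A, b = litres of solution B.
  b + a = 14
  (3/10)a + (11/20)b = 57/10
From equation 1: a = 14 − b.
Substitute into equation 2 and solve: b = 6.
Then a = 8.

litres of solution A: 8, litres of solution B: 6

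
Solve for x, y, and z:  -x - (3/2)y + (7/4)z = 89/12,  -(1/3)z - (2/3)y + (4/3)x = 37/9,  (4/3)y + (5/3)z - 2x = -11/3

Row-reduce the augmented matrix:
R1 ← R1 / (-1).
R2 ← R2 − 4/3·R1.
R3 ← R3 + 2·R1.
R2 ← R2 / (-8/3).
R1 ← R1 − 3/2·R2.
R3 ← R3 − 13/3·R2.
R3 ← R3 / (17/12).
R1 ← R1 + 5/8·R3.
R2 ← R2 + 3/4·R3.
Reading off the reduced rows gives x = 7/3, y = -3, z = 3.

x = 7/3, y = -3, z = 3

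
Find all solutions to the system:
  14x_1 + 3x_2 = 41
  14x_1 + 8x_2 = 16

Row-reduce the augmented matrix:
R1 ← R1 / (14).
R2 ← R2 − 14·R1.
R2 ← R2 / (5).
R1 ← R1 − 3/14·R2.
Reading off the reduced rows gives x_1 = 4, x_2 = -5.

x_1 = 4, x_2 = -5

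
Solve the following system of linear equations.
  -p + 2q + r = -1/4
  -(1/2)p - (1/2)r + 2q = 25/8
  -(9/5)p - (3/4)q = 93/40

p = -3/2, q = 1/2, r = -11/4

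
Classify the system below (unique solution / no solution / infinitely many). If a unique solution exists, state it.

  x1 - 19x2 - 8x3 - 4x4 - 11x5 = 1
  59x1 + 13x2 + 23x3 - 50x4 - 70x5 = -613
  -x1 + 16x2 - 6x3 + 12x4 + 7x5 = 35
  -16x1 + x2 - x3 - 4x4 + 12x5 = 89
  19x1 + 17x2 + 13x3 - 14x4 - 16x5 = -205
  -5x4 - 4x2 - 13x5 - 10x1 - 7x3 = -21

x1 = -2, x2 = -2, x3 = -3, x4 = 1, x5 = 5

Row-reduce the augmented matrix:
R2 ← R2 − 59·R1.
R3 ← R3 + 1·R1.
R4 ← R4 + 16·R1.
R5 ← R5 − 19·R1.
R6 ← R6 + 10·R1.
R2 ← R2 / (1134).
R1 ← R1 + 19·R2.
R3 ← R3 + 3·R2.
R4 ← R4 + 303·R2.
R5 ← R5 − 378·R2.
R6 ← R6 + 194·R2.
R3 ← R3 / (-533/42).
R1 ← R1 − 37/126·R3.
R2 ← R2 − 55/126·R3.
R4 ← R4 − 137/42·R3.
R6 ← R6 + 146/63·R3.
R4 ← R4 / (-25774/1599).
R1 ← R1 + 3296/4797·R4.
R2 ← R2 − 2188/4797·R4.
R3 ← R3 + 1070/1599·R4.
R6 ← R6 + 70663/4797·R4.
Swap R5 and R6.
R5 ← R5 / (-1115237/77322).
R1 ← R1 + 36065/38661·R5.
R2 ← R2 − 5596/38661·R5.
R3 ← R3 − 7818/12887·R5.
R4 ← R4 − 15875/25774·R5.
R6 reduces to 0 = 0, so the extra equation is consistent.
Reading off the reduced rows gives x1 = -2, x2 = -2, x3 = -3, x4 = 1, x5 = 5.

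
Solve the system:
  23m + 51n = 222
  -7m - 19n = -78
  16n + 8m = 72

Row-reduce the augmented matrix:
R1 ← R1 / (23).
R2 ← R2 + 7·R1.
R3 ← R3 − 8·R1.
R2 ← R2 / (-80/23).
R1 ← R1 − 51/23·R2.
R3 ← R3 + 40/23·R2.
R3 reduces to 0 = 0, so the extra equation is consistent.
Reading off the reduced rows gives m = 3, n = 3.

m = 3, n = 3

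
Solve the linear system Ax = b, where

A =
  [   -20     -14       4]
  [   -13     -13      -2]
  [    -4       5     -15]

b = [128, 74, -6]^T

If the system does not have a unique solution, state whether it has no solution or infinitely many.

x_1 = -6, x_2 = 0, x_3 = 2

Row-reduce the augmented matrix:
R1 ← R1 / (-20).
R2 ← R2 + 13·R1.
R3 ← R3 + 4·R1.
R2 ← R2 / (-39/10).
R1 ← R1 − 7/10·R2.
R3 ← R3 − 39/5·R2.
R3 ← R3 / (-25).
R1 ← R1 + 40/39·R3.
R2 ← R2 − 46/39·R3.
Reading off the reduced rows gives x_1 = -6, x_2 = 0, x_3 = 2.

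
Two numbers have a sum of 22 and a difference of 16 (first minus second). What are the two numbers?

Let x = first number, y = second number.
  x + y = 22
  x - y = 16
From equation 1: x = 22 − y.
Substitute into equation 2 and solve: y = 3.
Then x = 19.

first number: 19, second number: 3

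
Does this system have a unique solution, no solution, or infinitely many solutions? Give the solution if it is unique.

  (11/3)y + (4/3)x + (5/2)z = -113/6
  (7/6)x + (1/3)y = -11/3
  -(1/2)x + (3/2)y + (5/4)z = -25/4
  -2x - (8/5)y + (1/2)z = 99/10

no solution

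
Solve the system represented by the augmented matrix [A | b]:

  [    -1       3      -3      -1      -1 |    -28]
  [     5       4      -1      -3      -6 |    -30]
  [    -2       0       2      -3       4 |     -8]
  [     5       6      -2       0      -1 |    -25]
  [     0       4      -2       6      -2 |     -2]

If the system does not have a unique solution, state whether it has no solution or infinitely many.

x_1 = 2, x_2 = -5, x_3 = 2, x_4 = 4, x_5 = 1

Row-reduce the augmented matrix:
R1 ← R1 / (-1).
R2 ← R2 − 5·R1.
R3 ← R3 + 2·R1.
R4 ← R4 − 5·R1.
R2 ← R2 / (19).
R1 ← R1 + 3·R2.
R3 ← R3 + 6·R2.
R4 ← R4 − 21·R2.
R5 ← R5 − 4·R2.
R3 ← R3 / (56/19).
R1 ← R1 − 9/19·R3.
R2 ← R2 + 16/19·R3.
R4 ← R4 − 13/19·R3.
R5 ← R5 − 26/19·R3.
R4 ← R4 / (261/56).
R1 ← R1 − 17/56·R4.
R2 ← R2 + 10/7·R4.
R3 ← R3 + 67/56·R4.
R5 ← R5 − 261/28·R4.
R5 ← R5 / (-12).
R1 ← R1 + 131/87·R5.
R2 ← R2 − 161/87·R5.
R3 ← R3 − 199/87·R5.
R4 ← R4 − 104/87·R5.
Reading off the reduced rows gives x_1 = 2, x_2 = -5, x_3 = 2, x_4 = 4, x_5 = 1.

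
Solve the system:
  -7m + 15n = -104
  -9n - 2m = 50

Row-reduce the augmented matrix:
R1 ← R1 / (-7).
R2 ← R2 + 2·R1.
R2 ← R2 / (-93/7).
R1 ← R1 + 15/7·R2.
Reading off the reduced rows gives m = 2, n = -6.

m = 2, n = -6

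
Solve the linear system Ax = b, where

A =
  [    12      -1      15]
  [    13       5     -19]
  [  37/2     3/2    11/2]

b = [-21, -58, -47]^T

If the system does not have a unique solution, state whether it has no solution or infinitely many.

no solution

Row-reduce:
R1 ← R1 / (12).
R2 ← R2 − 13·R1.
R3 ← R3 − 37/2·R1.
R2 ← R2 / (73/12).
R1 ← R1 + 1/12·R2.
R3 ← R3 − 73/24·R2.
Row 3 reduces to 0 = 3, a contradiction. The system is inconsistent.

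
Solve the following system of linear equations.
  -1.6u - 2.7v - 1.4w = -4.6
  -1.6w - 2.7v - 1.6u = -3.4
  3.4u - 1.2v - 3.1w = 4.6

u = -2, v = 6, w = -6

Row-reduce the augmented matrix:
R1 ← R1 / (-8/5).
R2 ← R2 + 8/5·R1.
R3 ← R3 − 17/5·R1.
Swap R2 and R3.
R2 ← R2 / (-111/16).
R1 ← R1 − 27/16·R2.
R3 ← R3 / (-1/5).
R1 ← R1 + 223/370·R3.
R2 ← R2 − 162/185·R3.
Reading off the reduced rows gives u = -2, v = 6, w = -6.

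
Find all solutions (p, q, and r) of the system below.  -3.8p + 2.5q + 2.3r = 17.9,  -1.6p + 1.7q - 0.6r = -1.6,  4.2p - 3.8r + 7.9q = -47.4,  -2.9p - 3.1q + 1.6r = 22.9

Row-reduce the augmented matrix:
R1 ← R1 / (-19/5).
R2 ← R2 + 8/5·R1.
R3 ← R3 − 21/5·R1.
R4 ← R4 + 29/10·R1.
R2 ← R2 / (123/190).
R1 ← R1 + 25/38·R2.
R3 ← R3 − 1013/95·R2.
R4 ← R4 + 1903/380·R2.
R3 ← R3 / (30229/1230).
R1 ← R1 + 541/246·R3.
R2 ← R2 + 298/123·R3.
R4 ← R4 + 30229/2460·R3.
R4 reduces to 0 = 0, so the extra equation is consistent.
Reading off the reduced rows gives p = -3, q = -2, r = 5.

p = -3, q = -2, r = 5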